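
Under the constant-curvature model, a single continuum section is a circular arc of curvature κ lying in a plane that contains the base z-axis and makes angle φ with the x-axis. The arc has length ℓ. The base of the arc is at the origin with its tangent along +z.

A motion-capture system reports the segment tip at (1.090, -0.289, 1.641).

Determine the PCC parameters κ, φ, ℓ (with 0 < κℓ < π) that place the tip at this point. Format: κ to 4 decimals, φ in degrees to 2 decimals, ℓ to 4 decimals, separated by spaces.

ρ = √(x²+y²) = √(1.090² + -0.289²) = 1.12766
φ = atan2(y, x) mod 360° = atan2(-0.289, 1.090) = 345.1504°
|p|² = ρ² + z² = 1.12766² + 1.641² = 3.96450
κ = 2ρ / |p|² = 2×1.12766 / 3.96450 = 0.56888
θ = 2·atan2(ρ, z) = 2·atan2(1.12766, 1.641) = 1.20414 rad
ℓ = θ/κ = 1.20414/0.56888 = 2.11669

0.5689 345.15 2.1167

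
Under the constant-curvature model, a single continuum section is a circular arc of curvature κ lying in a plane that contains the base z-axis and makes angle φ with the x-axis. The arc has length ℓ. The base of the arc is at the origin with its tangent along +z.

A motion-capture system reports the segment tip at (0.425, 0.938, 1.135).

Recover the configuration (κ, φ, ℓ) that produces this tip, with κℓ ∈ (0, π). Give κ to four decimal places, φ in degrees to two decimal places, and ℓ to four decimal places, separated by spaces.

ρ = √(x²+y²) = √(0.425² + 0.938²) = 1.02979
φ = atan2(y, x) mod 360° = atan2(0.938, 0.425) = 65.6251°
|p|² = ρ² + z² = 1.02979² + 1.135² = 2.34869
κ = 2ρ / |p|² = 2×1.02979 / 2.34869 = 0.87690
θ = 2·atan2(ρ, z) = 2·atan2(1.02979, 1.135) = 1.47367 rad
ℓ = θ/κ = 1.47367/0.87690 = 1.68054

0.8769 65.63 1.6805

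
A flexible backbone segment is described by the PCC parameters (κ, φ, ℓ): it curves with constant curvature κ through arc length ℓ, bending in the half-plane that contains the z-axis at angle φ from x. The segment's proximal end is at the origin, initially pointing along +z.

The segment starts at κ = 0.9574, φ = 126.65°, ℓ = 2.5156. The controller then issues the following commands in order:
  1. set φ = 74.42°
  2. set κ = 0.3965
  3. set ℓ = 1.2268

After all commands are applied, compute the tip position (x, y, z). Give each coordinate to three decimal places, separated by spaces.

initial: κ=0.9574, φ=126.65°, ℓ=2.5156
cmd 1: set φ=74.42° → (κ,φ,ℓ)=(0.9574,74.42°,2.5156) → tip=(0.4890,1.7537,0.6990)
cmd 2: set κ=0.3965 → (κ,φ,ℓ)=(0.3965,74.42°,2.5156) → tip=(0.3099,1.1116,2.1187)
cmd 3: set ℓ=1.2268 → (κ,φ,ℓ)=(0.3965,74.42°,1.2268) → tip=(0.0786,0.2818,1.1790)

0.079 0.282 1.179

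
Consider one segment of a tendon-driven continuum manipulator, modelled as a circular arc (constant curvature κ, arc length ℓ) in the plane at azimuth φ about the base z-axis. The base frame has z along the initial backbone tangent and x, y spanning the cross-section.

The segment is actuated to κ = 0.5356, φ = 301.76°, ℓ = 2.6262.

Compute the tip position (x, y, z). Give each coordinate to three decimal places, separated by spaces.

θ = κ·ℓ = 0.5356 × 2.6262 = 1.40659 rad
ρ = (1 − cos θ)/κ = (1 − 0.16347)/0.5356 = 1.56186
z = sin θ / κ = 0.98655/0.5356 = 1.84195
x = ρ cos φ = 1.56186 × cos(301.76°) = 0.82211
y = ρ sin φ = 1.56186 × sin(301.76°) = -1.32799

0.822 -1.328 1.842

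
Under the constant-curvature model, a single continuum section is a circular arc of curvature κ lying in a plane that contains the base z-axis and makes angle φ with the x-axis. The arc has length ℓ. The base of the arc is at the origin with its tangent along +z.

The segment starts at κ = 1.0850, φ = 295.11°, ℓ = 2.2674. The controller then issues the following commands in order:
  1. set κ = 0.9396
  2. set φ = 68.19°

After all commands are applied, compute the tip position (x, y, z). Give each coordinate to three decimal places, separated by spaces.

initial: κ=1.0850, φ=295.11°, ℓ=2.2674
cmd 1: set κ=0.9396 → (κ,φ,ℓ)=(0.9396,295.11°,2.2674) → tip=(0.6914,-1.4753,0.9019)
cmd 2: set φ=68.19° → (κ,φ,ℓ)=(0.9396,68.19°,2.2674) → tip=(0.6053,1.5127,0.9019)

0.605 1.513 0.902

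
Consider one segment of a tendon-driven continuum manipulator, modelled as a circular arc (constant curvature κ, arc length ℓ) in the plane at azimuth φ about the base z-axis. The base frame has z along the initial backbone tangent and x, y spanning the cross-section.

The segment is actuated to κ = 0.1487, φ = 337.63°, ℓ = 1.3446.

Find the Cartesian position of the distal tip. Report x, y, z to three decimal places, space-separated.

0.124 -0.051 1.336

θ = κ·ℓ = 0.1487 × 1.3446 = 0.19994 rad
ρ = (1 − cos θ)/κ = (1 − 0.98008)/0.1487 = 0.13397
z = sin θ / κ = 0.19861/0.1487 = 1.33566
x = ρ cos φ = 0.13397 × cos(337.63°) = 0.12389
y = ρ sin φ = 0.13397 × sin(337.63°) = -0.05099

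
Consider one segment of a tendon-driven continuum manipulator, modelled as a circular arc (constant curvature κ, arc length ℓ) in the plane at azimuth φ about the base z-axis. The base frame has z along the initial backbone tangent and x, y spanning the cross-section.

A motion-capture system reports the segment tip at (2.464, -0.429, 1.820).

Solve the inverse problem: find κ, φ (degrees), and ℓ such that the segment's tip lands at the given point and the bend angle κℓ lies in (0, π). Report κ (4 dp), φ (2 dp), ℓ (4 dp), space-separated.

0.5228 350.12 3.6025

ρ = √(x²+y²) = √(2.464² + -0.429²) = 2.50107
φ = atan2(y, x) mod 360° = atan2(-0.429, 2.464) = 350.1234°
|p|² = ρ² + z² = 2.50107² + 1.820² = 9.56774
κ = 2ρ / |p|² = 2×2.50107 / 9.56774 = 0.52281
θ = 2·atan2(ρ, z) = 2·atan2(2.50107, 1.820) = 1.88346 rad
ℓ = θ/κ = 1.88346/0.52281 = 3.60254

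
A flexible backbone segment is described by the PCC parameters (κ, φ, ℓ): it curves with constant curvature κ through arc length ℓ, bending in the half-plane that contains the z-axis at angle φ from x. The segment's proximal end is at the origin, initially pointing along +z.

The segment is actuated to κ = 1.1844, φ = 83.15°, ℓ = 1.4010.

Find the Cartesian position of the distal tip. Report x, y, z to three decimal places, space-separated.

0.110 0.912 0.841

θ = κ·ℓ = 1.1844 × 1.4010 = 1.65934 rad
ρ = (1 − cos θ)/κ = (1 − -0.08843)/1.1844 = 0.91897
z = sin θ / κ = 0.99608/1.1844 = 0.84100
x = ρ cos φ = 0.91897 × cos(83.15°) = 0.10961
y = ρ sin φ = 0.91897 × sin(83.15°) = 0.91241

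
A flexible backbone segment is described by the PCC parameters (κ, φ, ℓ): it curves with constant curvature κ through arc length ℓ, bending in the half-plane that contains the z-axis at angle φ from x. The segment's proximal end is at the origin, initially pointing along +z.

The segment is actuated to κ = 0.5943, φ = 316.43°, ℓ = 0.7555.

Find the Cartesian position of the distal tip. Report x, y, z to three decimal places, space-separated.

θ = κ·ℓ = 0.5943 × 0.7555 = 0.44899 rad
ρ = (1 − cos θ)/κ = (1 − 0.90088)/0.5943 = 0.16678
z = sin θ / κ = 0.43406/0.5943 = 0.73037
x = ρ cos φ = 0.16678 × cos(316.43°) = 0.12084
y = ρ sin φ = 0.16678 × sin(316.43°) = -0.11495

0.121 -0.115 0.730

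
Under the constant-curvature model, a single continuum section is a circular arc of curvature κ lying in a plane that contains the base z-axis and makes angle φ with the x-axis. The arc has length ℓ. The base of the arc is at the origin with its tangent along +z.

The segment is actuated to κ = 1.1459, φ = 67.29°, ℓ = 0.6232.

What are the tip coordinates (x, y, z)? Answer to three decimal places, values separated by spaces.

θ = κ·ℓ = 1.1459 × 0.6232 = 0.71412 rad
ρ = (1 − cos θ)/κ = (1 − 0.75567)/1.1459 = 0.21322
z = sin θ / κ = 0.65496/1.1459 = 0.57157
x = ρ cos φ = 0.21322 × cos(67.29°) = 0.08232
y = ρ sin φ = 0.21322 × sin(67.29°) = 0.19669

0.082 0.197 0.572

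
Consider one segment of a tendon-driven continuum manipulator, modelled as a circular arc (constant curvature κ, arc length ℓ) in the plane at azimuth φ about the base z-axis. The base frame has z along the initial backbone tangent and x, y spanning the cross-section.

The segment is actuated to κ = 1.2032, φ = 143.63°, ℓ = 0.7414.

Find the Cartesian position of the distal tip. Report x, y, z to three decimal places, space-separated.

-0.249 0.183 0.647

θ = κ·ℓ = 1.2032 × 0.7414 = 0.89205 rad
ρ = (1 − cos θ)/κ = (1 − 0.62782)/1.2032 = 0.30933
z = sin θ / κ = 0.77836/1.2032 = 0.64691
x = ρ cos φ = 0.30933 × cos(143.63°) = -0.24907
y = ρ sin φ = 0.30933 × sin(143.63°) = 0.18343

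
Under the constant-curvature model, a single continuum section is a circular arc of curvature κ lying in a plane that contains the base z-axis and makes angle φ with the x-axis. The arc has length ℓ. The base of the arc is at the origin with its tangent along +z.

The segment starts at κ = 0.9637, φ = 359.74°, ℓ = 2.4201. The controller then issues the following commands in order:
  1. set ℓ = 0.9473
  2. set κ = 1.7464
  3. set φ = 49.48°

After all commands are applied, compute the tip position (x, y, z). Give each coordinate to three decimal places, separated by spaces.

0.403 0.472 0.571

initial: κ=0.9637, φ=359.74°, ℓ=2.4201
cmd 1: set ℓ=0.9473 → (κ,φ,ℓ)=(0.9637,359.74°,0.9473) → tip=(0.4032,-0.0018,0.8211)
cmd 2: set κ=1.7464 → (κ,φ,ℓ)=(1.7464,359.74°,0.9473) → tip=(0.6204,-0.0028,0.5706)
cmd 3: set φ=49.48° → (κ,φ,ℓ)=(1.7464,49.48°,0.9473) → tip=(0.4031,0.4716,0.5706)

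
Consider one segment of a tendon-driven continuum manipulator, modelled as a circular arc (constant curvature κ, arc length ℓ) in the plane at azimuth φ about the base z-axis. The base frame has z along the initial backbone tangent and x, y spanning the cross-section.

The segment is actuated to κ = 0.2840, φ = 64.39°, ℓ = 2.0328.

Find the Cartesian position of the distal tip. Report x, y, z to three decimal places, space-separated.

θ = κ·ℓ = 0.2840 × 2.0328 = 0.57732 rad
ρ = (1 − cos θ)/κ = (1 − 0.83793)/0.2840 = 0.57067
z = sin θ / κ = 0.54578/0.2840 = 1.92175
x = ρ cos φ = 0.57067 × cos(64.39°) = 0.24667
y = ρ sin φ = 0.57067 × sin(64.39°) = 0.51460

0.247 0.515 1.922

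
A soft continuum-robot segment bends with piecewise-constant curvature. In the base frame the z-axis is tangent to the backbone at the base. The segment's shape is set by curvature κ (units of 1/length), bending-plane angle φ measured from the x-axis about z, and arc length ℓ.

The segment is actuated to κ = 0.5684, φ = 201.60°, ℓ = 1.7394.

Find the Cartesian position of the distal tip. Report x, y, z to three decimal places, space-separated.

θ = κ·ℓ = 0.5684 × 1.7394 = 0.98867 rad
ρ = (1 − cos θ)/κ = (1 − 0.54980)/0.5684 = 0.79205
z = sin θ / κ = 0.83530/0.5684 = 1.46956
x = ρ cos φ = 0.79205 × cos(201.60°) = -0.73643
y = ρ sin φ = 0.79205 × sin(201.60°) = -0.29157

-0.736 -0.292 1.470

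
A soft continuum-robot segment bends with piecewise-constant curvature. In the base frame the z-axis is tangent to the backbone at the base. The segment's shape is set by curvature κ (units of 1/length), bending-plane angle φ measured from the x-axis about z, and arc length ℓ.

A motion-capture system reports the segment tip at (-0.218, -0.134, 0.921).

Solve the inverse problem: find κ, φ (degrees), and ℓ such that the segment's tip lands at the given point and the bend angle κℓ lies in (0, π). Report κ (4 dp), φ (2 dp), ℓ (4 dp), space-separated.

0.5601 211.58 0.9677

ρ = √(x²+y²) = √(-0.218² + -0.134²) = 0.25589
φ = atan2(y, x) mod 360° = atan2(-0.134, -0.218) = 211.5782°
|p|² = ρ² + z² = 0.25589² + 0.921² = 0.91372
κ = 2ρ / |p|² = 2×0.25589 / 0.91372 = 0.56011
θ = 2·atan2(ρ, z) = 2·atan2(0.25589, 0.921) = 0.54201 rad
ℓ = θ/κ = 0.54201/0.56011 = 0.96769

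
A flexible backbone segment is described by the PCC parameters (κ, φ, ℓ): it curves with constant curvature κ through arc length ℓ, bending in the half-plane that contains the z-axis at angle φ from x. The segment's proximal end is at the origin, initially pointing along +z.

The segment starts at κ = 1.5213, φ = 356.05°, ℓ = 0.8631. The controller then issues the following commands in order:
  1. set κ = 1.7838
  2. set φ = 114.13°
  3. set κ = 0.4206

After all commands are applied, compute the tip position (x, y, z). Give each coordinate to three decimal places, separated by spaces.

-0.063 0.141 0.844

initial: κ=1.5213, φ=356.05°, ℓ=0.8631
cmd 1: set κ=1.7838 → (κ,φ,ℓ)=(1.7838,356.05°,0.8631) → tip=(0.5418,-0.0374,0.5603)
cmd 2: set φ=114.13° → (κ,φ,ℓ)=(1.7838,114.13°,0.8631) → tip=(-0.2220,0.4957,0.5603)
cmd 3: set κ=0.4206 → (κ,φ,ℓ)=(0.4206,114.13°,0.8631) → tip=(-0.0633,0.1414,0.8443)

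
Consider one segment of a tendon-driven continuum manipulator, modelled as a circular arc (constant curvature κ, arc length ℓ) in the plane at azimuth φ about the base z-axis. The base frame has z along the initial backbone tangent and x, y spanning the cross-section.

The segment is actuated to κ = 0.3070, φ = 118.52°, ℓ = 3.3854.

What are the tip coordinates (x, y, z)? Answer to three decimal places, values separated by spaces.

θ = κ·ℓ = 0.3070 × 3.3854 = 1.03932 rad
ρ = (1 − cos θ)/κ = (1 − 0.50681)/0.3070 = 1.60649
z = sin θ / κ = 0.86206/0.3070 = 2.80801
x = ρ cos φ = 1.60649 × cos(118.52°) = -0.76704
y = ρ sin φ = 1.60649 × sin(118.52°) = 1.41154

-0.767 1.412 2.808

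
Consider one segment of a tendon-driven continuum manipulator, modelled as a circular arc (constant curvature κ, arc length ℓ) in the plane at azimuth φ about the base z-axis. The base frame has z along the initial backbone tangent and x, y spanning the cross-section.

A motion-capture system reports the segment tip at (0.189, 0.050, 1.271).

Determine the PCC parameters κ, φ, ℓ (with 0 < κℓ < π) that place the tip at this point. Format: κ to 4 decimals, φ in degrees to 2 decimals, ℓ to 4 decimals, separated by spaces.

ρ = √(x²+y²) = √(0.189² + 0.050²) = 0.19550
φ = atan2(y, x) mod 360° = atan2(0.050, 0.189) = 14.8181°
|p|² = ρ² + z² = 0.19550² + 1.271² = 1.65366
κ = 2ρ / |p|² = 2×0.19550 / 1.65366 = 0.23645
θ = 2·atan2(ρ, z) = 2·atan2(0.19550, 1.271) = 0.30524 rad
ℓ = θ/κ = 0.30524/0.23645 = 1.29095

0.2364 14.82 1.2910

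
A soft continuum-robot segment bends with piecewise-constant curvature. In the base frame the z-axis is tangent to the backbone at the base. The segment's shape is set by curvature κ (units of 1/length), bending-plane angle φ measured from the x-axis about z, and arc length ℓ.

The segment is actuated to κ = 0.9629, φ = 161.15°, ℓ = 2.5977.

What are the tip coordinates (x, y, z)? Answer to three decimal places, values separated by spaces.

θ = κ·ℓ = 0.9629 × 2.5977 = 2.50133 rad
ρ = (1 − cos θ)/κ = (1 − -0.80194)/0.9629 = 1.87136
z = sin θ / κ = 0.59741/0.9629 = 0.62043
x = ρ cos φ = 1.87136 × cos(161.15°) = -1.77100
y = ρ sin φ = 1.87136 × sin(161.15°) = 0.60462

-1.771 0.605 0.620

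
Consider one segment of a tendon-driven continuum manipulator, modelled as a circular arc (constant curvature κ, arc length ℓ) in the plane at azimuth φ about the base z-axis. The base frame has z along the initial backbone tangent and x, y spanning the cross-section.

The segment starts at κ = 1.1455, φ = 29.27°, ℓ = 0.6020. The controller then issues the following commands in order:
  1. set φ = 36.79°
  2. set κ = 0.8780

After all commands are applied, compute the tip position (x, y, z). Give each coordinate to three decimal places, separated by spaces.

0.124 0.093 0.574

initial: κ=1.1455, φ=29.27°, ℓ=0.6020
cmd 1: set φ=36.79° → (κ,φ,ℓ)=(1.1455,36.79°,0.6020) → tip=(0.1597,0.1195,0.5554)
cmd 2: set κ=0.8780 → (κ,φ,ℓ)=(0.8780,36.79°,0.6020) → tip=(0.1245,0.0931,0.5744)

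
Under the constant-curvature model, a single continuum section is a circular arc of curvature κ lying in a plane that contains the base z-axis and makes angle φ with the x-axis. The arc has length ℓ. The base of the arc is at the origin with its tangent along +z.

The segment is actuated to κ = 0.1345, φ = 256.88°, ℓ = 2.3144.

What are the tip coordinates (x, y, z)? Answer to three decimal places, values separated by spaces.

-0.081 -0.348 2.277

θ = κ·ℓ = 0.1345 × 2.3144 = 0.31129 rad
ρ = (1 − cos θ)/κ = (1 − 0.95194)/0.1345 = 0.35732
z = sin θ / κ = 0.30628/0.1345 = 2.27720
x = ρ cos φ = 0.35732 × cos(256.88°) = -0.08111
y = ρ sin φ = 0.35732 × sin(256.88°) = -0.34799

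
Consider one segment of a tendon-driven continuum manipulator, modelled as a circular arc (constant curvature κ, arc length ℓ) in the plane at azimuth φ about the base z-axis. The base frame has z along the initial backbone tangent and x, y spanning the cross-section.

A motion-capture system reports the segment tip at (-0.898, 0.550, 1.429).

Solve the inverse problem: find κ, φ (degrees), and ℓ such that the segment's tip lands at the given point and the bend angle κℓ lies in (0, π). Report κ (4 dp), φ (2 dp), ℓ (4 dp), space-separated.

ρ = √(x²+y²) = √(-0.898² + 0.550²) = 1.05305
φ = atan2(y, x) mod 360° = atan2(0.550, -0.898) = 148.5137°
|p|² = ρ² + z² = 1.05305² + 1.429² = 3.15095
κ = 2ρ / |p|² = 2×1.05305 / 3.15095 = 0.66840
θ = 2·atan2(ρ, z) = 2·atan2(1.05305, 1.429) = 1.27014 rad
ℓ = θ/κ = 1.27014/0.66840 = 1.90027

0.6684 148.51 1.9003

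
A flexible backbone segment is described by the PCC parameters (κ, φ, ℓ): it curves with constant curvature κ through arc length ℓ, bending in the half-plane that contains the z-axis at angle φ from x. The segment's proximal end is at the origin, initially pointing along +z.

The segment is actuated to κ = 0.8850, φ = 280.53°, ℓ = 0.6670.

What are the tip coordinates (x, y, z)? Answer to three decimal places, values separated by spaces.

θ = κ·ℓ = 0.8850 × 0.6670 = 0.59030 rad
ρ = (1 − cos θ)/κ = (1 − 0.83078)/0.8850 = 0.19121
z = sin θ / κ = 0.55661/0.8850 = 0.62893
x = ρ cos φ = 0.19121 × cos(280.53°) = 0.03494
y = ρ sin φ = 0.19121 × sin(280.53°) = -0.18799

0.035 -0.188 0.629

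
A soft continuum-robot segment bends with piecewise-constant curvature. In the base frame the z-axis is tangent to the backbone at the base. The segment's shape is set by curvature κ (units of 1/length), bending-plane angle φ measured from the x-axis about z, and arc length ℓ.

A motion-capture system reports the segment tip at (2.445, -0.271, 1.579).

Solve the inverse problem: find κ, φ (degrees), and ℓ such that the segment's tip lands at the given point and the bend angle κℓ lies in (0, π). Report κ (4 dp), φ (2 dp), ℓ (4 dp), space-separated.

0.5758 353.68 3.4740

ρ = √(x²+y²) = √(2.445² + -0.271²) = 2.45997
φ = atan2(y, x) mod 360° = atan2(-0.271, 2.445) = 353.6752°
|p|² = ρ² + z² = 2.45997² + 1.579² = 8.54471
κ = 2ρ / |p|² = 2×2.45997 / 8.54471 = 0.57579
θ = 2·atan2(ρ, z) = 2·atan2(2.45997, 1.579) = 2.00031 rad
ℓ = θ/κ = 2.00031/0.57579 = 3.47403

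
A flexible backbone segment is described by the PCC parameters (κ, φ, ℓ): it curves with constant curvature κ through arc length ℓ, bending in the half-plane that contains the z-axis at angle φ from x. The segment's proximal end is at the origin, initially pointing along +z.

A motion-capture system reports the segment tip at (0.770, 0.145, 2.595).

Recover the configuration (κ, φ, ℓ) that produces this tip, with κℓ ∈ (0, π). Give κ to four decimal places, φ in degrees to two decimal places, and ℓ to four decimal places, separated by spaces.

0.2133 10.66 2.7500

ρ = √(x²+y²) = √(0.770² + 0.145²) = 0.78353
φ = atan2(y, x) mod 360° = atan2(0.145, 0.770) = 10.6646°
|p|² = ρ² + z² = 0.78353² + 2.595² = 7.34795
κ = 2ρ / |p|² = 2×0.78353 / 7.34795 = 0.21327
θ = 2·atan2(ρ, z) = 2·atan2(0.78353, 2.595) = 0.58647 rad
ℓ = θ/κ = 0.58647/0.21327 = 2.74995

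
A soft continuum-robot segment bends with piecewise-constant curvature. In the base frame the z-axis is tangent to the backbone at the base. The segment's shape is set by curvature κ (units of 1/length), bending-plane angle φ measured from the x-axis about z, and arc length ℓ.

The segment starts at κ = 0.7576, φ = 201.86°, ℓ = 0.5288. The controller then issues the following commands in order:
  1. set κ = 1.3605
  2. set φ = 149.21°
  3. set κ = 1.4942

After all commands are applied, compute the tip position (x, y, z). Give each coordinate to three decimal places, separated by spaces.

-0.170 0.101 0.475

initial: κ=0.7576, φ=201.86°, ℓ=0.5288
cmd 1: set κ=1.3605 → (κ,φ,ℓ)=(1.3605,201.86°,0.5288) → tip=(-0.1691,-0.0678,0.4843)
cmd 2: set φ=149.21° → (κ,φ,ℓ)=(1.3605,149.21°,0.5288) → tip=(-0.1565,0.0932,0.4843)
cmd 3: set κ=1.4942 → (κ,φ,ℓ)=(1.4942,149.21°,0.5288) → tip=(-0.1703,0.1015,0.4755)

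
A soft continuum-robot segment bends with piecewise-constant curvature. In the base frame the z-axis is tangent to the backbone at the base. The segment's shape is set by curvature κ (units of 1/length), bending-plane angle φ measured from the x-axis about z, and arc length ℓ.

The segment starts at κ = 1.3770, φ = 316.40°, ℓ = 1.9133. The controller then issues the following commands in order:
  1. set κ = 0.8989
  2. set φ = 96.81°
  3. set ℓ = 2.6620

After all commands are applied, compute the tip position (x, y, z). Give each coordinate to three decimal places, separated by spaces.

-0.229 1.914 0.757

initial: κ=1.3770, φ=316.40°, ℓ=1.9133
cmd 1: set κ=0.8989 → (κ,φ,ℓ)=(0.8989,316.40°,1.9133) → tip=(0.9253,-0.8811,1.1001)
cmd 2: set φ=96.81° → (κ,φ,ℓ)=(0.8989,96.81°,1.9133) → tip=(-0.1515,1.2687,1.1001)
cmd 3: set ℓ=2.6620 → (κ,φ,ℓ)=(0.8989,96.81°,2.6620) → tip=(-0.2285,1.9138,0.7573)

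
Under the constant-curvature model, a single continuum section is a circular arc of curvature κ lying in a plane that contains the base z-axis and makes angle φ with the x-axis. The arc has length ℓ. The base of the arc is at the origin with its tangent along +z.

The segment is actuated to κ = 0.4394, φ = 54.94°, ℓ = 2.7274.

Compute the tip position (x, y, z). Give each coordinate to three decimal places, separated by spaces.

θ = κ·ℓ = 0.4394 × 2.7274 = 1.19842 rad
ρ = (1 − cos θ)/κ = (1 − 0.36383)/0.4394 = 1.44781
z = sin θ / κ = 0.93147/0.4394 = 2.11986
x = ρ cos φ = 1.44781 × cos(54.94°) = 0.83167
y = ρ sin φ = 1.44781 × sin(54.94°) = 1.18511

0.832 1.185 2.120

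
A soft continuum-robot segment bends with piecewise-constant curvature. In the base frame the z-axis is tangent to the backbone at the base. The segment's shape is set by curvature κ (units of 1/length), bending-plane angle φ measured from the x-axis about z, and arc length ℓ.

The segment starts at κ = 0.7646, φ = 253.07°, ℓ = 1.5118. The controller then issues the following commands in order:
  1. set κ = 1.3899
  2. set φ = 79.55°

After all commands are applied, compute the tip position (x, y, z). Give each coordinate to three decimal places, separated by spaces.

initial: κ=0.7646, φ=253.07°, ℓ=1.5118
cmd 1: set κ=1.3899 → (κ,φ,ℓ)=(1.3899,253.07°,1.5118) → tip=(-0.3155,-1.0365,0.6206)
cmd 2: set φ=79.55° → (κ,φ,ℓ)=(1.3899,79.55°,1.5118) → tip=(0.1965,1.0655,0.6206)

0.197 1.066 0.621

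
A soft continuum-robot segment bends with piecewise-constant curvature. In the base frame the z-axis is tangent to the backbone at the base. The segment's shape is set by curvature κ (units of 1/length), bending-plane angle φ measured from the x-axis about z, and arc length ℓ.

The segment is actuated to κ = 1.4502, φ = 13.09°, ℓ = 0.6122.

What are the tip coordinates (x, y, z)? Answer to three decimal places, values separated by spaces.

θ = κ·ℓ = 1.4502 × 0.6122 = 0.88781 rad
ρ = (1 − cos θ)/κ = (1 − 0.63111)/1.4502 = 0.25437
z = sin θ / κ = 0.77569/1.4502 = 0.53489
x = ρ cos φ = 0.25437 × cos(13.09°) = 0.24776
y = ρ sin φ = 0.25437 × sin(13.09°) = 0.05761

0.248 0.058 0.535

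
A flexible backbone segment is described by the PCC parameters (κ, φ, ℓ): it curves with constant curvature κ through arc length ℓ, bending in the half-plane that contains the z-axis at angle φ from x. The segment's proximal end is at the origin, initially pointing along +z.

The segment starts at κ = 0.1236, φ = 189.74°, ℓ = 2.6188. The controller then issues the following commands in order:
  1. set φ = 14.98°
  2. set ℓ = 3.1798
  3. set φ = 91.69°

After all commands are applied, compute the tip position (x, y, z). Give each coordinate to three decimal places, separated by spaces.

initial: κ=0.1236, φ=189.74°, ℓ=2.6188
cmd 1: set φ=14.98° → (κ,φ,ℓ)=(0.1236,14.98°,2.6188) → tip=(0.4059,0.1086,2.5733)
cmd 2: set ℓ=3.1798 → (κ,φ,ℓ)=(0.1236,14.98°,3.1798) → tip=(0.5959,0.1594,3.0986)
cmd 3: set φ=91.69° → (κ,φ,ℓ)=(0.1236,91.69°,3.1798) → tip=(-0.0182,0.6166,3.0986)

-0.018 0.617 3.099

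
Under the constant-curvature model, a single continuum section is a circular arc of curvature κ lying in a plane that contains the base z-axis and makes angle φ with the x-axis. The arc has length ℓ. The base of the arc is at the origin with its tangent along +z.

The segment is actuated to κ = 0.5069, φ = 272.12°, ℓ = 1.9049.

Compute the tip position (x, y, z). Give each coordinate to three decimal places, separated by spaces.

0.031 -0.850 1.622

θ = κ·ℓ = 0.5069 × 1.9049 = 0.96559 rad
ρ = (1 − cos θ)/κ = (1 − 0.56893)/0.5069 = 0.85041
z = sin θ / κ = 0.82239/0.5069 = 1.62238
x = ρ cos φ = 0.85041 × cos(272.12°) = 0.03146
y = ρ sin φ = 0.85041 × sin(272.12°) = -0.84983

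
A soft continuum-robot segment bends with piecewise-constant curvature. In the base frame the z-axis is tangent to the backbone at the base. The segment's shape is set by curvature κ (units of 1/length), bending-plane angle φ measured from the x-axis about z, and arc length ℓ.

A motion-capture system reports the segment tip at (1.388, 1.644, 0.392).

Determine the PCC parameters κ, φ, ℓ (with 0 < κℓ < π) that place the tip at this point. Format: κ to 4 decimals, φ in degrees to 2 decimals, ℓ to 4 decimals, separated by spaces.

ρ = √(x²+y²) = √(1.388² + 1.644²) = 2.15158
φ = atan2(y, x) mod 360° = atan2(1.644, 1.388) = 49.8262°
|p|² = ρ² + z² = 2.15158² + 0.392² = 4.78294
κ = 2ρ / |p|² = 2×2.15158 / 4.78294 = 0.89969
θ = 2·atan2(ρ, z) = 2·atan2(2.15158, 0.392) = 2.78116 rad
ℓ = θ/κ = 2.78116/0.89969 = 3.09126

0.8997 49.83 3.0913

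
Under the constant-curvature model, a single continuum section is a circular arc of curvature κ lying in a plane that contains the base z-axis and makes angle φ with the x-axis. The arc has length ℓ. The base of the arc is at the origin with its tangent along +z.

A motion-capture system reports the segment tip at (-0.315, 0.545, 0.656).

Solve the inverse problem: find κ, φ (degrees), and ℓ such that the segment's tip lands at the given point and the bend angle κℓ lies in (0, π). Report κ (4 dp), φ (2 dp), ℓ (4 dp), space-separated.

ρ = √(x²+y²) = √(-0.315² + 0.545²) = 0.62948
φ = atan2(y, x) mod 360° = atan2(0.545, -0.315) = 120.0271°
|p|² = ρ² + z² = 0.62948² + 0.656² = 0.82659
κ = 2ρ / |p|² = 2×0.62948 / 0.82659 = 1.52309
θ = 2·atan2(ρ, z) = 2·atan2(0.62948, 0.656) = 1.52955 rad
ℓ = θ/κ = 1.52955/1.52309 = 1.00424

1.5231 120.03 1.0042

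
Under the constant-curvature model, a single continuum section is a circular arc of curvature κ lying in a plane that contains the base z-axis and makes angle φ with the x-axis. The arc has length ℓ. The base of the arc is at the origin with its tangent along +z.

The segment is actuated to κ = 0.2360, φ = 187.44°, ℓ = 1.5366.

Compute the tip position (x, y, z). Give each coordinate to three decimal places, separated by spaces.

θ = κ·ℓ = 0.2360 × 1.5366 = 0.36264 rad
ρ = (1 − cos θ)/κ = (1 − 0.93496)/0.2360 = 0.27557
z = sin θ / κ = 0.35474/0.2360 = 1.50314
x = ρ cos φ = 0.27557 × cos(187.44°) = -0.27325
y = ρ sin φ = 0.27557 × sin(187.44°) = -0.03568

-0.273 -0.036 1.503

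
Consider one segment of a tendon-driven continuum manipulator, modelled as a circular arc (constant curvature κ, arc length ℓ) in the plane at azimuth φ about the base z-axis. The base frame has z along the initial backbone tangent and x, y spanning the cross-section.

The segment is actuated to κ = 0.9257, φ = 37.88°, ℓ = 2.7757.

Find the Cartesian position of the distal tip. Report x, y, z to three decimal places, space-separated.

θ = κ·ℓ = 0.9257 × 2.7757 = 2.56947 rad
ρ = (1 − cos θ)/κ = (1 − -0.84075)/0.9257 = 1.98850
z = sin θ / κ = 0.54142/0.9257 = 0.58488
x = ρ cos φ = 1.98850 × cos(37.88°) = 1.56952
y = ρ sin φ = 1.98850 × sin(37.88°) = 1.22096

1.570 1.221 0.585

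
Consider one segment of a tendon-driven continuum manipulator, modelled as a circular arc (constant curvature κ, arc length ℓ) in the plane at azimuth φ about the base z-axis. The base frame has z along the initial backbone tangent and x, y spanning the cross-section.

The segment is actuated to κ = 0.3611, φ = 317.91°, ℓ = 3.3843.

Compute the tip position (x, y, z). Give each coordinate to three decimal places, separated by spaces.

θ = κ·ℓ = 0.3611 × 3.3843 = 1.22207 rad
ρ = (1 − cos θ)/κ = (1 − 0.34170)/0.3611 = 1.82304
z = sin θ / κ = 0.93981/0.3611 = 2.60263
x = ρ cos φ = 1.82304 × cos(317.91°) = 1.35286
y = ρ sin φ = 1.82304 × sin(317.91°) = -1.22198

1.353 -1.222 2.603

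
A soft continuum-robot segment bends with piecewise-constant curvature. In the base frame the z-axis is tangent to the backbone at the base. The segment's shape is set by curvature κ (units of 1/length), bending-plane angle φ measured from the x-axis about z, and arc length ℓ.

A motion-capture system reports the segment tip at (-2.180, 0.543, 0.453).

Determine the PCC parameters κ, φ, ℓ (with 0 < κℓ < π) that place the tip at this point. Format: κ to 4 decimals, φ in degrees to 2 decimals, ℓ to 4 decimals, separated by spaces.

ρ = √(x²+y²) = √(-2.180² + 0.543²) = 2.24661
φ = atan2(y, x) mod 360° = atan2(0.543, -2.180) = 166.0132°
|p|² = ρ² + z² = 2.24661² + 0.453² = 5.25246
κ = 2ρ / |p|² = 2×2.24661 / 5.25246 = 0.85545
θ = 2·atan2(ρ, z) = 2·atan2(2.24661, 0.453) = 2.74365 rad
ℓ = θ/κ = 2.74365/0.85545 = 3.20726

0.8555 166.01 3.2073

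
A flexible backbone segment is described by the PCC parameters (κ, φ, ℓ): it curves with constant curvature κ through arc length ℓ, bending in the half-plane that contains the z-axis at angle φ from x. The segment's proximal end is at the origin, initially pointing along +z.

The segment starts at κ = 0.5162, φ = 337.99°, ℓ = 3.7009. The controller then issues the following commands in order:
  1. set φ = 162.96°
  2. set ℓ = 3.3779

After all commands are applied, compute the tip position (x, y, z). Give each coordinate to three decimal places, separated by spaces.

initial: κ=0.5162, φ=337.99°, ℓ=3.7009
cmd 1: set φ=162.96° → (κ,φ,ℓ)=(0.5162,162.96°,3.7009) → tip=(-2.4692,0.7568,1.8266)
cmd 2: set ℓ=3.3779 → (κ,φ,ℓ)=(0.5162,162.96°,3.3779) → tip=(-2.1708,0.6653,1.9084)

-2.171 0.665 1.908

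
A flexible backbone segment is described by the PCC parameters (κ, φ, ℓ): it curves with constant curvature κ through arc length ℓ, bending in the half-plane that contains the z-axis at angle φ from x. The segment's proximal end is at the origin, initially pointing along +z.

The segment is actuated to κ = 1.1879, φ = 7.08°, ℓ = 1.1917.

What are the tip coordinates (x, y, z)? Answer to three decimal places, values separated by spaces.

0.706 0.088 0.832

θ = κ·ℓ = 1.1879 × 1.1917 = 1.41562 rad
ρ = (1 − cos θ)/κ = (1 − 0.15455)/1.1879 = 0.71171
z = sin θ / κ = 0.98798/1.1879 = 0.83171
x = ρ cos φ = 0.71171 × cos(7.08°) = 0.70629
y = ρ sin φ = 0.71171 × sin(7.08°) = 0.08772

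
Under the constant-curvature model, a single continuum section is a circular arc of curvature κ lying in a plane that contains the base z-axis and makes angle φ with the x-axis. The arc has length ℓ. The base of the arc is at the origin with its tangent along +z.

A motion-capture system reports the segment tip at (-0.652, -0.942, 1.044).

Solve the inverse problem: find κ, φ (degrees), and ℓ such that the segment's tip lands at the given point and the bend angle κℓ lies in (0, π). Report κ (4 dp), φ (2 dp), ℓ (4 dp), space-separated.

0.9537 235.31 1.7443

ρ = √(x²+y²) = √(-0.652² + -0.942²) = 1.14563
φ = atan2(y, x) mod 360° = atan2(-0.942, -0.652) = 235.3112°
|p|² = ρ² + z² = 1.14563² + 1.044² = 2.40240
κ = 2ρ / |p|² = 2×1.14563 / 2.40240 = 0.95374
θ = 2·atan2(ρ, z) = 2·atan2(1.14563, 1.044) = 1.66356 rad
ℓ = θ/κ = 1.66356/0.95374 = 1.74425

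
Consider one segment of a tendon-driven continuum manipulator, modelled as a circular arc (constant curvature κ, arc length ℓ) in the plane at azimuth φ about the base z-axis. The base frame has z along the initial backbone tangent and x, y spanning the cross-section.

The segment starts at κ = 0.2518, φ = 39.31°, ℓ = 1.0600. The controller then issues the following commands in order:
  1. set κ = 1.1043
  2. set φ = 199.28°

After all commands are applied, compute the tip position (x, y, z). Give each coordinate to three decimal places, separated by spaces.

-0.522 -0.182 0.834

initial: κ=0.2518, φ=39.31°, ℓ=1.0600
cmd 1: set κ=1.1043 → (κ,φ,ℓ)=(1.1043,39.31°,1.0600) → tip=(0.4277,0.3502,0.8340)
cmd 2: set φ=199.28° → (κ,φ,ℓ)=(1.1043,199.28°,1.0600) → tip=(-0.5217,-0.1825,0.8340)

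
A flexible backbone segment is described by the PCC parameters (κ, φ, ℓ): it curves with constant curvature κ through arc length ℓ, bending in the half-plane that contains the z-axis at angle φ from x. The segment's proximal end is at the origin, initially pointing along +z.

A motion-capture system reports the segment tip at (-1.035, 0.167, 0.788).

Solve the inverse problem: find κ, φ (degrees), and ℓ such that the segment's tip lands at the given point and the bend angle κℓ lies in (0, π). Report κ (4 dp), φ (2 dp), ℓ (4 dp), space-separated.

1.2190 170.83 1.5197

ρ = √(x²+y²) = √(-1.035² + 0.167²) = 1.04839
φ = atan2(y, x) mod 360° = atan2(0.167, -1.035) = 170.8342°
|p|² = ρ² + z² = 1.04839² + 0.788² = 1.72006
κ = 2ρ / |p|² = 2×1.04839 / 1.72006 = 1.21901
θ = 2·atan2(ρ, z) = 2·atan2(1.04839, 0.788) = 1.85250 rad
ℓ = θ/κ = 1.85250/1.21901 = 1.51968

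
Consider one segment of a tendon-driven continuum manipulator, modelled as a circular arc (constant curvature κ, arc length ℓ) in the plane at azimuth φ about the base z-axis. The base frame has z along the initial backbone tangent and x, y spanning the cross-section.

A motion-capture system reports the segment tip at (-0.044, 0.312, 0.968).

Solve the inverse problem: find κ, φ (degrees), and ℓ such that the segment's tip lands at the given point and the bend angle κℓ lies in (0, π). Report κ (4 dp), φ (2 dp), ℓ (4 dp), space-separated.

ρ = √(x²+y²) = √(-0.044² + 0.312²) = 0.31509
φ = atan2(y, x) mod 360° = atan2(0.312, -0.044) = 98.0272°
|p|² = ρ² + z² = 0.31509² + 0.968² = 1.03630
κ = 2ρ / |p|² = 2×0.31509 / 1.03630 = 0.60810
θ = 2·atan2(ρ, z) = 2·atan2(0.31509, 0.968) = 0.62937 rad
ℓ = θ/κ = 0.62937/0.60810 = 1.03499

0.6081 98.03 1.0350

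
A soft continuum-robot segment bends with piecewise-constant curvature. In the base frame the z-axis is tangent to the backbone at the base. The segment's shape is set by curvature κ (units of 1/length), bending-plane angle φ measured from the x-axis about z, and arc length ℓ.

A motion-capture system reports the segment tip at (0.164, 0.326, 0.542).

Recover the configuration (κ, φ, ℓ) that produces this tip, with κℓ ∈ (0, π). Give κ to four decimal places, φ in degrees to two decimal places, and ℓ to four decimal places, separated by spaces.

ρ = √(x²+y²) = √(0.164² + 0.326²) = 0.36493
φ = atan2(y, x) mod 360° = atan2(0.326, 0.164) = 63.2945°
|p|² = ρ² + z² = 0.36493² + 0.542² = 0.42694
κ = 2ρ / |p|² = 2×0.36493 / 0.42694 = 1.70952
θ = 2·atan2(ρ, z) = 2·atan2(0.36493, 0.542) = 1.18516 rad
ℓ = θ/κ = 1.18516/1.70952 = 0.69327

1.7095 63.29 0.6933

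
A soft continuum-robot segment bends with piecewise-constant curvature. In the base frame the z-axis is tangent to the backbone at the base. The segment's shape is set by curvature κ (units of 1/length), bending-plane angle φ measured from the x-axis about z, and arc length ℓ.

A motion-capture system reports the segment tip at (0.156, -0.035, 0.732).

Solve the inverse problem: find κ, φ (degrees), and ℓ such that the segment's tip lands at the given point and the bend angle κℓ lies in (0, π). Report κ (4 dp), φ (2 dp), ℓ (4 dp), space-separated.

ρ = √(x²+y²) = √(0.156² + -0.035²) = 0.15988
φ = atan2(y, x) mod 360° = atan2(-0.035, 0.156) = 347.3546°
|p|² = ρ² + z² = 0.15988² + 0.732² = 0.56139
κ = 2ρ / |p|² = 2×0.15988 / 0.56139 = 0.56958
θ = 2·atan2(ρ, z) = 2·atan2(0.15988, 0.732) = 0.43007 rad
ℓ = θ/κ = 0.43007/0.56958 = 0.75506

0.5696 347.35 0.7551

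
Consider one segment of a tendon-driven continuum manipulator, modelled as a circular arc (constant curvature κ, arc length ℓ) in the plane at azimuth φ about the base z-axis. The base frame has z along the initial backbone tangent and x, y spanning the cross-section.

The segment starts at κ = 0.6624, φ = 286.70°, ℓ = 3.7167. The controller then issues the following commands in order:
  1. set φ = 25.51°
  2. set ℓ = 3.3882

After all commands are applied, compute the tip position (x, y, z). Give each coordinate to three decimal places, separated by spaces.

2.212 1.056 1.180

initial: κ=0.6624, φ=286.70°, ℓ=3.7167
cmd 1: set φ=25.51° → (κ,φ,ℓ)=(0.6624,25.51°,3.7167) → tip=(2.4222,1.1559,0.9489)
cmd 2: set ℓ=3.3882 → (κ,φ,ℓ)=(0.6624,25.51°,3.3882) → tip=(2.2124,1.0557,1.1800)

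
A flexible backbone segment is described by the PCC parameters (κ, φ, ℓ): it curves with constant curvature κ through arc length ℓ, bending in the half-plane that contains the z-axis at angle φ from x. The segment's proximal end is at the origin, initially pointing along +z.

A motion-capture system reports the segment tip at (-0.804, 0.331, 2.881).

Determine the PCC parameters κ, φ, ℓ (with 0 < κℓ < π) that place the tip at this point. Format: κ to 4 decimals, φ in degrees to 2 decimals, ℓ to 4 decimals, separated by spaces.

0.1920 157.62 3.0529

ρ = √(x²+y²) = √(-0.804² + 0.331²) = 0.86947
φ = atan2(y, x) mod 360° = atan2(0.331, -0.804) = 157.6234°
|p|² = ρ² + z² = 0.86947² + 2.881² = 9.05614
κ = 2ρ / |p|² = 2×0.86947 / 9.05614 = 0.19202
θ = 2·atan2(ρ, z) = 2·atan2(0.86947, 2.881) = 0.58620 rad
ℓ = θ/κ = 0.58620/0.19202 = 3.05287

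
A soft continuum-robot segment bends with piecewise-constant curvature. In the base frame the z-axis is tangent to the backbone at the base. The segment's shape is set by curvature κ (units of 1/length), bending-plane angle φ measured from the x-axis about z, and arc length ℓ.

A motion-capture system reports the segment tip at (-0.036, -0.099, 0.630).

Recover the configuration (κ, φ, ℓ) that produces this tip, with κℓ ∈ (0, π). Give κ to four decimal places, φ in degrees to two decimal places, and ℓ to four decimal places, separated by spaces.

ρ = √(x²+y²) = √(-0.036² + -0.099²) = 0.10534
φ = atan2(y, x) mod 360° = atan2(-0.099, -0.036) = 250.0169°
|p|² = ρ² + z² = 0.10534² + 0.630² = 0.40800
κ = 2ρ / |p|² = 2×0.10534 / 0.40800 = 0.51639
θ = 2·atan2(ρ, z) = 2·atan2(0.10534, 0.630) = 0.33135 rad
ℓ = θ/κ = 0.33135/0.51639 = 0.64168

0.5164 250.02 0.6417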